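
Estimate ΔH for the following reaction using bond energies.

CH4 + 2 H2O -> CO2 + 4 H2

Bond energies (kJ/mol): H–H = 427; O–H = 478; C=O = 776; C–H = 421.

Bonds broken (reactants):
  C–H: 4 × 421 = 1684
  O–H: 4 × 478 = 1912
  Σ(broken) = 3596 kJ
Bonds formed (products):
  C=O: 2 × 776 = 1552
  H–H: 4 × 427 = 1708
  Σ(formed) = 3260 kJ
ΔH = Σ(broken) − Σ(formed) = 3596 − 3260 = +336 kJ

ΔH ≈ +336 kJ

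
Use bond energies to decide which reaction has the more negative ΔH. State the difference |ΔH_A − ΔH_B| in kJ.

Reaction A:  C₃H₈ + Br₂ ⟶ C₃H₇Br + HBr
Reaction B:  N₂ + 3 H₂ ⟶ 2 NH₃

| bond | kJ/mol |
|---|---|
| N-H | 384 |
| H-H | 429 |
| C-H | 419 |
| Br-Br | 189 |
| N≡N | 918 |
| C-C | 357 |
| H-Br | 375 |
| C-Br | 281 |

Reaction A:
  Bonds broken (reactants):
    Br-Br: 1 × 189 = 189
    C-C: 2 × 357 = 714
    C-H: 8 × 419 = 3352
    Σ(broken) = 4255 kJ
  Bonds formed (products):
    C-Br: 1 × 281 = 281
    C-C: 2 × 357 = 714
    C-H: 7 × 419 = 2933
    H-Br: 1 × 375 = 375
    Σ(formed) = 4303 kJ
  ΔH_A = 4255 − 4303 = −48 kJ
Reaction B:
  Bonds broken (reactants):
    H-H: 3 × 429 = 1287
    N≡N: 1 × 918 = 918
    Σ(broken) = 2205 kJ
  Bonds formed (products):
    N-H: 6 × 384 = 2304
    Σ(formed) = 2304 kJ
  ΔH_B = 2205 − 2304 = −99 kJ
ΔH_A − ΔH_B = +51 kJ, so reaction B has the more negative ΔH; |ΔH_A − ΔH_B| = 51 kJ.

Reaction B, by 51 kJ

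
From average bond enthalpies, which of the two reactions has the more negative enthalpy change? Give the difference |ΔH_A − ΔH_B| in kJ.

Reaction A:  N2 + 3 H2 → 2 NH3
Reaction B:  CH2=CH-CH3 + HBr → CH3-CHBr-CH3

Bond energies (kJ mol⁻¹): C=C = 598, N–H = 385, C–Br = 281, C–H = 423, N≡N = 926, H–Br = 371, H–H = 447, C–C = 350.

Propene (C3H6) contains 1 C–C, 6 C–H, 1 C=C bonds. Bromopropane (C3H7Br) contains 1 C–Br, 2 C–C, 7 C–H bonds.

Reaction A:
  Bonds broken (reactants):
    H–H: 3 × 447 = 1341
    N≡N: 1 × 926 = 926
    Σ(broken) = 2267 kJ
  Bonds formed (products):
    N–H: 6 × 385 = 2310
    Σ(formed) = 2310 kJ
  ΔH_A = 2267 − 2310 = −43 kJ
Reaction B:
  Bonds broken (reactants):
    C–C: 1 × 350 = 350
    C–H: 6 × 423 = 2538
    C=C: 1 × 598 = 598
    H–Br: 1 × 371 = 371
    Σ(broken) = 3857 kJ
  Bonds formed (products):
    C–Br: 1 × 281 = 281
    C–C: 2 × 350 = 700
    C–H: 7 × 423 = 2961
    Σ(formed) = 3942 kJ
  ΔH_B = 3857 − 3942 = −85 kJ
ΔH_A − ΔH_B = +42 kJ, so reaction B has the more negative ΔH; |ΔH_A − ΔH_B| = 42 kJ.

Reaction B, by 42 kJ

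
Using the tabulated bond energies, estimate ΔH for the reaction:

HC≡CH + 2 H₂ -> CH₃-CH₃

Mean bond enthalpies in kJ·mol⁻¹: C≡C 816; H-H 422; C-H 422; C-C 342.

ΔH ≈ −370 kJ

Bonds broken (reactants):
  C≡C: 1 × 816 = 816
  C-H: 2 × 422 = 844
  H-H: 2 × 422 = 844
  Σ(broken) = 2504 kJ
Bonds formed (products):
  C-C: 1 × 342 = 342
  C-H: 6 × 422 = 2532
  Σ(formed) = 2874 kJ
ΔH = Σ(broken) − Σ(formed) = 2504 − 2874 = −370 kJ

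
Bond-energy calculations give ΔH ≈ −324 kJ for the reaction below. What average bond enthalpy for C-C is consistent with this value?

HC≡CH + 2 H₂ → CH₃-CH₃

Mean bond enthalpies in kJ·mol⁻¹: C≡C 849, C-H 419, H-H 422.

D(C-C) ≈ 341 kJ/mol

Let D be the C-C bond energy.
Σ(broken) = 1×849 + 2×419 + 2×422 = 2531
Σ(formed) = 1×D + 6×419 = 2514 + D
ΔH = Σ(broken) − Σ(formed) = (2531) − (2514 + D) = +17 − D
Setting this equal to −324 kJ gives D = 341 kJ/mol.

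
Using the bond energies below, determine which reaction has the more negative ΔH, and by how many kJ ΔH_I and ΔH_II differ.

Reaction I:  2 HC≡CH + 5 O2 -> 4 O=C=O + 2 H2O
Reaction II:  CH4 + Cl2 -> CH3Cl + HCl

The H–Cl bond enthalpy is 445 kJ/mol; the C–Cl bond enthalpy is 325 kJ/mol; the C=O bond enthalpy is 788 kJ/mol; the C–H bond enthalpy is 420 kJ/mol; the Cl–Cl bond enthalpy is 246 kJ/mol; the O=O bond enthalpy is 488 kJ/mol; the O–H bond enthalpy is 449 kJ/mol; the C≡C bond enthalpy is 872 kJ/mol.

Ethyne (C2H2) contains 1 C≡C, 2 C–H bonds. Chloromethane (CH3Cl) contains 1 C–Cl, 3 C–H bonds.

Reaction I, by 2132 kJ

Reaction I:
  Bonds broken (reactants):
    C≡C: 2 × 872 = 1744
    C–H: 4 × 420 = 1680
    O=O: 5 × 488 = 2440
    Σ(broken) = 5864 kJ
  Bonds formed (products):
    C=O: 8 × 788 = 6304
    O–H: 4 × 449 = 1796
    Σ(formed) = 8100 kJ
  ΔH_I = 5864 − 8100 = −2236 kJ
Reaction II:
  Bonds broken (reactants):
    C–H: 4 × 420 = 1680
    Cl–Cl: 1 × 246 = 246
    Σ(broken) = 1926 kJ
  Bonds formed (products):
    C–Cl: 1 × 325 = 325
    C–H: 3 × 420 = 1260
    H–Cl: 1 × 445 = 445
    Σ(formed) = 2030 kJ
  ΔH_II = 1926 − 2030 = −104 kJ
ΔH_I − ΔH_II = −2132 kJ, so reaction I has the more negative ΔH; |ΔH_I − ΔH_II| = 2132 kJ.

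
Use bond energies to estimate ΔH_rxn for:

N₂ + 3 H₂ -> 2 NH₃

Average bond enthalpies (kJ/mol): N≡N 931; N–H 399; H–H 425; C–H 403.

ΔH ≈ −188 kJ

Bonds broken (reactants):
  H–H: 3 × 425 = 1275
  N≡N: 1 × 931 = 931
  Σ(broken) = 2206 kJ
Bonds formed (products):
  N–H: 6 × 399 = 2394
  Σ(formed) = 2394 kJ
ΔH = Σ(broken) − Σ(formed) = 2206 − 2394 = −188 kJ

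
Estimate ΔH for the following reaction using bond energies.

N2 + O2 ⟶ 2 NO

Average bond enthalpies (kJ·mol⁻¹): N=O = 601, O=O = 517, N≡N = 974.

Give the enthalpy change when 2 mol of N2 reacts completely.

ΔH = +578 kJ

Bonds broken (reactants):
  N≡N: 1 × 974 = 974
  O=O: 1 × 517 = 517
  Σ(broken) = 1491 kJ
Bonds formed (products):
  N=O: 2 × 601 = 1202
  Σ(formed) = 1202 kJ
ΔH = Σ(broken) − Σ(formed) = 1491 − 1202 = +289 kJ
For 2× the reaction as written: 2 × (+289) = +578 kJ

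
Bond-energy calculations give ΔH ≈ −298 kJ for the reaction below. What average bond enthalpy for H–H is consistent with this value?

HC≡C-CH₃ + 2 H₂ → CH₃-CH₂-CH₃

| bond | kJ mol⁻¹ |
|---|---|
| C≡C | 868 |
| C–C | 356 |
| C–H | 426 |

Let D be the H–H bond energy.
Σ(broken) = 1×868 + 1×356 + 4×426 + 2×D = 2928 + 2D
Σ(formed) = 2×356 + 8×426 = 4120
ΔH = Σ(broken) − Σ(formed) = (2928 + 2D) − (4120) = −1192 + 2D
Setting this equal to −298 kJ gives 2D = 894, so D = 447 kJ/mol.

D(H–H) ≈ 447 kJ/mol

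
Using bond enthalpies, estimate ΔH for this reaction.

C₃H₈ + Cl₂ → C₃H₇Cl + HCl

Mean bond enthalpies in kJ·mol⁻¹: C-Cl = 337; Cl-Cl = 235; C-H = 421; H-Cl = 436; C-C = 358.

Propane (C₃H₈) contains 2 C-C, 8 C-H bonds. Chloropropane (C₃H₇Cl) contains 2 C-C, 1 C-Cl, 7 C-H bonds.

Bonds broken (reactants):
  C-C: 2 × 358 = 716
  C-H: 8 × 421 = 3368
  Cl-Cl: 1 × 235 = 235
  Σ(broken) = 4319 kJ
Bonds formed (products):
  C-C: 2 × 358 = 716
  C-Cl: 1 × 337 = 337
  C-H: 7 × 421 = 2947
  H-Cl: 1 × 436 = 436
  Σ(formed) = 4436 kJ
ΔH = Σ(broken) − Σ(formed) = 4319 − 4436 = −117 kJ

ΔH ≈ −117 kJ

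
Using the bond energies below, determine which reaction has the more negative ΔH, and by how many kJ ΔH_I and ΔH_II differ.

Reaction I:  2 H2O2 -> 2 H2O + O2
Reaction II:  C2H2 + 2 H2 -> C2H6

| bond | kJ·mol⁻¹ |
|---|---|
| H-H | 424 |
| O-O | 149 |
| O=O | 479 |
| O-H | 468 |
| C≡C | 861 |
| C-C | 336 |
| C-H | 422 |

Reaction I:
  Bonds broken (reactants):
    O-H: 4 × 468 = 1872
    O-O: 2 × 149 = 298
    Σ(broken) = 2170 kJ
  Bonds formed (products):
    O-H: 4 × 468 = 1872
    O=O: 1 × 479 = 479
    Σ(formed) = 2351 kJ
  ΔH_I = 2170 − 2351 = −181 kJ
Reaction II:
  Bonds broken (reactants):
    C≡C: 1 × 861 = 861
    C-H: 2 × 422 = 844
    H-H: 2 × 424 = 848
    Σ(broken) = 2553 kJ
  Bonds formed (products):
    C-C: 1 × 336 = 336
    C-H: 6 × 422 = 2532
    Σ(formed) = 2868 kJ
  ΔH_II = 2553 − 2868 = −315 kJ
ΔH_I − ΔH_II = +134 kJ, so reaction II has the more negative ΔH; |ΔH_I − ΔH_II| = 134 kJ.

Reaction II, by 134 kJ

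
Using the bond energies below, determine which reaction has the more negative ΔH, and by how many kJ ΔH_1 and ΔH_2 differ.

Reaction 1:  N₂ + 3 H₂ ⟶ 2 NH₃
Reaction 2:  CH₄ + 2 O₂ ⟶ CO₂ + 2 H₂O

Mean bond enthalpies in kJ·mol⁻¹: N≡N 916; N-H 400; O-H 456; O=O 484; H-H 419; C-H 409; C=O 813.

Reaction 2, by 619 kJ

Reaction 1:
  Bonds broken (reactants):
    H-H: 3 × 419 = 1257
    N≡N: 1 × 916 = 916
    Σ(broken) = 2173 kJ
  Bonds formed (products):
    N-H: 6 × 400 = 2400
    Σ(formed) = 2400 kJ
  ΔH_1 = 2173 − 2400 = −227 kJ
Reaction 2:
  Bonds broken (reactants):
    C-H: 4 × 409 = 1636
    O=O: 2 × 484 = 968
    Σ(broken) = 2604 kJ
  Bonds formed (products):
    C=O: 2 × 813 = 1626
    O-H: 4 × 456 = 1824
    Σ(formed) = 3450 kJ
  ΔH_2 = 2604 − 3450 = −846 kJ
ΔH_1 − ΔH_2 = +619 kJ, so reaction 2 has the more negative ΔH; |ΔH_1 − ΔH_2| = 619 kJ.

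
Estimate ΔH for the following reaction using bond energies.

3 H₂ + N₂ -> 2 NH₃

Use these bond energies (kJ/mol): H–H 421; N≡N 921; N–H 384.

ΔH ≈ −120 kJ

Bonds broken (reactants):
  H–H: 3 × 421 = 1263
  N≡N: 1 × 921 = 921
  Σ(broken) = 2184 kJ
Bonds formed (products):
  N–H: 6 × 384 = 2304
  Σ(formed) = 2304 kJ
ΔH = Σ(broken) − Σ(formed) = 2184 − 2304 = −120 kJ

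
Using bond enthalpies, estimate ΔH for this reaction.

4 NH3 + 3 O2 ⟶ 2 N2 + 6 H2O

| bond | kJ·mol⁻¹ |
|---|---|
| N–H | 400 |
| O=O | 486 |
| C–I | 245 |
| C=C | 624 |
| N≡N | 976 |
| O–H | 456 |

Bonds broken (reactants):
  N–H: 12 × 400 = 4800
  O=O: 3 × 486 = 1458
  Σ(broken) = 6258 kJ
Bonds formed (products):
  N≡N: 2 × 976 = 1952
  O–H: 12 × 456 = 5472
  Σ(formed) = 7424 kJ
ΔH = Σ(broken) − Σ(formed) = 6258 − 7424 = −1166 kJ

ΔH ≈ −1166 kJ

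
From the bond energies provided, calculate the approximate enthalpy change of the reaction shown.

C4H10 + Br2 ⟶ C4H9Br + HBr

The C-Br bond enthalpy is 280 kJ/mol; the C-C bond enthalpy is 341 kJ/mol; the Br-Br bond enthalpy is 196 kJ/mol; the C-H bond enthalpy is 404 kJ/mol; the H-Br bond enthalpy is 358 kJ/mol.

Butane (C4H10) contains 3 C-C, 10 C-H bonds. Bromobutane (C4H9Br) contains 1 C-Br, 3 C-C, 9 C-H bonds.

ΔH ≈ −38 kJ

Bonds broken (reactants):
  Br-Br: 1 × 196 = 196
  C-C: 3 × 341 = 1023
  C-H: 10 × 404 = 4040
  Σ(broken) = 5259 kJ
Bonds formed (products):
  C-Br: 1 × 280 = 280
  C-C: 3 × 341 = 1023
  C-H: 9 × 404 = 3636
  H-Br: 1 × 358 = 358
  Σ(formed) = 5297 kJ
ΔH = Σ(broken) − Σ(formed) = 5259 − 5297 = −38 kJ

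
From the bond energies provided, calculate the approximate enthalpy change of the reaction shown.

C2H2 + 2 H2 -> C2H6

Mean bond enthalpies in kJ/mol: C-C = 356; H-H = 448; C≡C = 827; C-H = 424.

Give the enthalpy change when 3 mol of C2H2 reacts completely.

ΔH = −987 kJ

Bonds broken (reactants):
  C≡C: 1 × 827 = 827
  C-H: 2 × 424 = 848
  H-H: 2 × 448 = 896
  Σ(broken) = 2571 kJ
Bonds formed (products):
  C-C: 1 × 356 = 356
  C-H: 6 × 424 = 2544
  Σ(formed) = 2900 kJ
ΔH = Σ(broken) − Σ(formed) = 2571 − 2900 = −329 kJ
For 3× the reaction as written: 3 × (−329) = −987 kJ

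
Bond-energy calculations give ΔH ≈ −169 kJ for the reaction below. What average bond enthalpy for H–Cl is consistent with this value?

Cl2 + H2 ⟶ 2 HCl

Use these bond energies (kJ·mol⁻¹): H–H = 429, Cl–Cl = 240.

Let D be the H–Cl bond energy.
Σ(broken) = 1×240 + 1×429 = 669
Σ(formed) = 2×D = 2D
ΔH = Σ(broken) − Σ(formed) = (669) − (2D) = +669 − 2D
Setting this equal to −169 kJ gives 2D = 838, so D = 419 kJ/mol.

D(H–Cl) ≈ 419 kJ/mol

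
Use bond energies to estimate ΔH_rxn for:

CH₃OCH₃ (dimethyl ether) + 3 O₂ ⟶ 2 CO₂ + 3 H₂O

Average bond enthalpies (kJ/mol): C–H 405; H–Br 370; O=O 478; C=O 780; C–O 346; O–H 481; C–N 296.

ΔH ≈ −1450 kJ

Bonds broken (reactants):
  C–H: 6 × 405 = 2430
  C–O: 2 × 346 = 692
  O=O: 3 × 478 = 1434
  Σ(broken) = 4556 kJ
Bonds formed (products):
  C=O: 4 × 780 = 3120
  O–H: 6 × 481 = 2886
  Σ(formed) = 6006 kJ
ΔH = Σ(broken) − Σ(formed) = 4556 − 6006 = −1450 kJ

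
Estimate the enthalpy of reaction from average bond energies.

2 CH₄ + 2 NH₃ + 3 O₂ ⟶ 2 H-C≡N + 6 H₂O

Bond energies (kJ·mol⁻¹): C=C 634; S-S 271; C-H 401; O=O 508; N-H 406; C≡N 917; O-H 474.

ΔH ≈ −1156 kJ

Bonds broken (reactants):
  C-H: 8 × 401 = 3208
  N-H: 6 × 406 = 2436
  O=O: 3 × 508 = 1524
  Σ(broken) = 7168 kJ
Bonds formed (products):
  C≡N: 2 × 917 = 1834
  C-H: 2 × 401 = 802
  O-H: 12 × 474 = 5688
  Σ(formed) = 8324 kJ
ΔH = Σ(broken) − Σ(formed) = 7168 − 8324 = −1156 kJ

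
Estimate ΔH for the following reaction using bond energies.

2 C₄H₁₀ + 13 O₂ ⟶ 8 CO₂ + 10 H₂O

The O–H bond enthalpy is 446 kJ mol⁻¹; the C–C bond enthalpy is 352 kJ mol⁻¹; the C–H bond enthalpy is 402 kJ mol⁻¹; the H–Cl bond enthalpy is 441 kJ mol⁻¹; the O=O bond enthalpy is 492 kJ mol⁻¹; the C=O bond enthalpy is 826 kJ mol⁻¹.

ΔH ≈ −5588 kJ

Bonds broken (reactants):
  C–C: 6 × 352 = 2112
  C–H: 20 × 402 = 8040
  O=O: 13 × 492 = 6396
  Σ(broken) = 16548 kJ
Bonds formed (products):
  C=O: 16 × 826 = 13216
  O–H: 20 × 446 = 8920
  Σ(formed) = 22136 kJ
ΔH = Σ(broken) − Σ(formed) = 16548 − 22136 = −5588 kJ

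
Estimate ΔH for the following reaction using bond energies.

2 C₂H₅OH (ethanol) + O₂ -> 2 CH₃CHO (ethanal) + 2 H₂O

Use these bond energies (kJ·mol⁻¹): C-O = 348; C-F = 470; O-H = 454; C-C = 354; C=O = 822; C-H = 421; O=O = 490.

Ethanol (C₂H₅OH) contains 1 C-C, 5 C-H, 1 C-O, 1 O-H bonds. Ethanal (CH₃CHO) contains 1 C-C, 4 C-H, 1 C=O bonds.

ΔH ≈ −524 kJ

Bonds broken (reactants):
  C-C: 2 × 354 = 708
  C-H: 10 × 421 = 4210
  C-O: 2 × 348 = 696
  O-H: 2 × 454 = 908
  O=O: 1 × 490 = 490
  Σ(broken) = 7012 kJ
Bonds formed (products):
  C-C: 2 × 354 = 708
  C-H: 8 × 421 = 3368
  C=O: 2 × 822 = 1644
  O-H: 4 × 454 = 1816
  Σ(formed) = 7536 kJ
ΔH = Σ(broken) − Σ(formed) = 7012 − 7536 = −524 kJ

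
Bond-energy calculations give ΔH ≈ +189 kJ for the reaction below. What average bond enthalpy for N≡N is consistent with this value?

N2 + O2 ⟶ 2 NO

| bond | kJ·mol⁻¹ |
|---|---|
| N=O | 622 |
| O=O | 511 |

Let D be the N≡N bond energy.
Σ(broken) = 1×D + 1×511 = 511 + D
Σ(formed) = 2×622 = 1244
ΔH = Σ(broken) − Σ(formed) = (511 + D) − (1244) = −733 + D
Setting this equal to +189 kJ gives D = 922 kJ/mol.

D(N≡N) ≈ 922 kJ/mol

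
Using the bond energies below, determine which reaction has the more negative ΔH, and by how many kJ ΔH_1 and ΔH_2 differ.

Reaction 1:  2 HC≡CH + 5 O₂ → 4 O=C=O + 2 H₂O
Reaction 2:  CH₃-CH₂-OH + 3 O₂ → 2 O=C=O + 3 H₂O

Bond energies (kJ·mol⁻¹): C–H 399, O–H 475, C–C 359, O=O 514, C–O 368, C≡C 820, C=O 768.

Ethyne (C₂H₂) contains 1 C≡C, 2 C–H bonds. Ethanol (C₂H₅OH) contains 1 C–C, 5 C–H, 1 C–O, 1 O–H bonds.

Reaction 1:
  Bonds broken (reactants):
    C≡C: 2 × 820 = 1640
    C–H: 4 × 399 = 1596
    O=O: 5 × 514 = 2570
    Σ(broken) = 5806 kJ
  Bonds formed (products):
    C=O: 8 × 768 = 6144
    O–H: 4 × 475 = 1900
    Σ(formed) = 8044 kJ
  ΔH_1 = 5806 − 8044 = −2238 kJ
Reaction 2:
  Bonds broken (reactants):
    C–C: 1 × 359 = 359
    C–H: 5 × 399 = 1995
    C–O: 1 × 368 = 368
    O–H: 1 × 475 = 475
    O=O: 3 × 514 = 1542
    Σ(broken) = 4739 kJ
  Bonds formed (products):
    C=O: 4 × 768 = 3072
    O–H: 6 × 475 = 2850
    Σ(formed) = 5922 kJ
  ΔH_2 = 4739 − 5922 = −1183 kJ
ΔH_1 − ΔH_2 = −1055 kJ, so reaction 1 has the more negative ΔH; |ΔH_1 − ΔH_2| = 1055 kJ.

Reaction 1, by 1055 kJ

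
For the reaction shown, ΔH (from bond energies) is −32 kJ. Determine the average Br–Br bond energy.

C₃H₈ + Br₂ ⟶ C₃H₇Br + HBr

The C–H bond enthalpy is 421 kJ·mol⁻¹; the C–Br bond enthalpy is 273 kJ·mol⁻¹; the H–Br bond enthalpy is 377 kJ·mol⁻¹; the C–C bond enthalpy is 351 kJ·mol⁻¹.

D(Br–Br) ≈ 197 kJ/mol

Let D be the Br–Br bond energy.
Σ(broken) = 1×D + 2×351 + 8×421 = 4070 + D
Σ(formed) = 1×273 + 2×351 + 7×421 + 1×377 = 4299
ΔH = Σ(broken) − Σ(formed) = (4070 + D) − (4299) = −229 + D
Setting this equal to −32 kJ gives D = 197 kJ/mol.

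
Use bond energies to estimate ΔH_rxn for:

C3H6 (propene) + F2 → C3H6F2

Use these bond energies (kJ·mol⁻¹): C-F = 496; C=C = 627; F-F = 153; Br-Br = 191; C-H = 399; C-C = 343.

Bonds broken (reactants):
  C-C: 1 × 343 = 343
  C-H: 6 × 399 = 2394
  C=C: 1 × 627 = 627
  F-F: 1 × 153 = 153
  Σ(broken) = 3517 kJ
Bonds formed (products):
  C-C: 2 × 343 = 686
  C-F: 2 × 496 = 992
  C-H: 6 × 399 = 2394
  Σ(formed) = 4072 kJ
ΔH = Σ(broken) − Σ(formed) = 3517 − 4072 = −555 kJ

ΔH ≈ −555 kJ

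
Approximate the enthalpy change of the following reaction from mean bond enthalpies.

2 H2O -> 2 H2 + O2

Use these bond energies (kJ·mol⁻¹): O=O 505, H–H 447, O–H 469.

ΔH ≈ +477 kJ

Bonds broken (reactants):
  O–H: 4 × 469 = 1876
  Σ(broken) = 1876 kJ
Bonds formed (products):
  H–H: 2 × 447 = 894
  O=O: 1 × 505 = 505
  Σ(formed) = 1399 kJ
ΔH = Σ(broken) − Σ(formed) = 1876 − 1399 = +477 kJ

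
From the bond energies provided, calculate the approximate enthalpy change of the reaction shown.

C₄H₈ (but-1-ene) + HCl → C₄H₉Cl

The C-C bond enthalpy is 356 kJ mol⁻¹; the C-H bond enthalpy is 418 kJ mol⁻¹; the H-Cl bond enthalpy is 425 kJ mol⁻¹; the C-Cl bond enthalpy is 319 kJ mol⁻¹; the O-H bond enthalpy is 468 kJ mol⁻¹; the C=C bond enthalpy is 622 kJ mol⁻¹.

ΔH ≈ −46 kJ

Bonds broken (reactants):
  C-C: 2 × 356 = 712
  C-H: 8 × 418 = 3344
  C=C: 1 × 622 = 622
  H-Cl: 1 × 425 = 425
  Σ(broken) = 5103 kJ
Bonds formed (products):
  C-C: 3 × 356 = 1068
  C-Cl: 1 × 319 = 319
  C-H: 9 × 418 = 3762
  Σ(formed) = 5149 kJ
ΔH = Σ(broken) − Σ(formed) = 5103 − 5149 = −46 kJ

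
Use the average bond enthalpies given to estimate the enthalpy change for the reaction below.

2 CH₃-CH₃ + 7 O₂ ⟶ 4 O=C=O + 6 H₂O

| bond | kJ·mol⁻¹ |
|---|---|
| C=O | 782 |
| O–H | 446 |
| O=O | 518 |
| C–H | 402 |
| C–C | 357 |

Bonds broken (reactants):
  C–C: 2 × 357 = 714
  C–H: 12 × 402 = 4824
  O=O: 7 × 518 = 3626
  Σ(broken) = 9164 kJ
Bonds formed (products):
  C=O: 8 × 782 = 6256
  O–H: 12 × 446 = 5352
  Σ(formed) = 11608 kJ
ΔH = Σ(broken) − Σ(formed) = 9164 − 11608 = −2444 kJ

ΔH ≈ −2444 kJ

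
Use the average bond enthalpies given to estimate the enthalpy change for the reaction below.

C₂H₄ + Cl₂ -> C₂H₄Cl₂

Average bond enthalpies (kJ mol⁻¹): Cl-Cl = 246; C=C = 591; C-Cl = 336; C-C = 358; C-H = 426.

ΔH ≈ −193 kJ

Bonds broken (reactants):
  C-H: 4 × 426 = 1704
  C=C: 1 × 591 = 591
  Cl-Cl: 1 × 246 = 246
  Σ(broken) = 2541 kJ
Bonds formed (products):
  C-C: 1 × 358 = 358
  C-Cl: 2 × 336 = 672
  C-H: 4 × 426 = 1704
  Σ(formed) = 2734 kJ
ΔH = Σ(broken) − Σ(formed) = 2541 − 2734 = −193 kJ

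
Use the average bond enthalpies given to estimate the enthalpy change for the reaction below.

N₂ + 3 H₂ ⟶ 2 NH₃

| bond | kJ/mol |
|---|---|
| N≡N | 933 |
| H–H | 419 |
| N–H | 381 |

Bonds broken (reactants):
  H–H: 3 × 419 = 1257
  N≡N: 1 × 933 = 933
  Σ(broken) = 2190 kJ
Bonds formed (products):
  N–H: 6 × 381 = 2286
  Σ(formed) = 2286 kJ
ΔH = Σ(broken) − Σ(formed) = 2190 − 2286 = −96 kJ

ΔH ≈ −96 kJ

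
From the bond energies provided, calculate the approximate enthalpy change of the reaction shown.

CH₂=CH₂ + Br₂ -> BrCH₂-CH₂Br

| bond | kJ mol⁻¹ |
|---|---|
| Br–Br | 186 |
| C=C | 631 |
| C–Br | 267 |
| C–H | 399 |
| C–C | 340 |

ΔH ≈ −57 kJ

Bonds broken (reactants):
  Br–Br: 1 × 186 = 186
  C–H: 4 × 399 = 1596
  C=C: 1 × 631 = 631
  Σ(broken) = 2413 kJ
Bonds formed (products):
  C–Br: 2 × 267 = 534
  C–C: 1 × 340 = 340
  C–H: 4 × 399 = 1596
  Σ(formed) = 2470 kJ
ΔH = Σ(broken) − Σ(formed) = 2413 − 2470 = −57 kJ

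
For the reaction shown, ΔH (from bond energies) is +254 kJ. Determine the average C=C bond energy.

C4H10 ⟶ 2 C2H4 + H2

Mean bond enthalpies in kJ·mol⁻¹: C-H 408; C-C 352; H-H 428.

D(C=C) ≈ 595 kJ/mol

Let D be the C=C bond energy.
Σ(broken) = 3×352 + 10×408 = 5136
Σ(formed) = 8×408 + 2×D + 1×428 = 3692 + 2D
ΔH = Σ(broken) − Σ(formed) = (5136) − (3692 + 2D) = +1444 − 2D
Setting this equal to +254 kJ gives 2D = 1190, so D = 595 kJ/mol.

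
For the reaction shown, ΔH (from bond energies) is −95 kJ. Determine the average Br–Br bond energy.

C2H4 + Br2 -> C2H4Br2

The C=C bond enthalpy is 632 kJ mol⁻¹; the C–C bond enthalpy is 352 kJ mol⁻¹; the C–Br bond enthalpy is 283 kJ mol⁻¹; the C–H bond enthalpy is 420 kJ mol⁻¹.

D(Br–Br) ≈ 191 kJ/mol

Let D be the Br–Br bond energy.
Σ(broken) = 1×D + 4×420 + 1×632 = 2312 + D
Σ(formed) = 2×283 + 1×352 + 4×420 = 2598
ΔH = Σ(broken) − Σ(formed) = (2312 + D) − (2598) = −286 + D
Setting this equal to −95 kJ gives D = 191 kJ/mol.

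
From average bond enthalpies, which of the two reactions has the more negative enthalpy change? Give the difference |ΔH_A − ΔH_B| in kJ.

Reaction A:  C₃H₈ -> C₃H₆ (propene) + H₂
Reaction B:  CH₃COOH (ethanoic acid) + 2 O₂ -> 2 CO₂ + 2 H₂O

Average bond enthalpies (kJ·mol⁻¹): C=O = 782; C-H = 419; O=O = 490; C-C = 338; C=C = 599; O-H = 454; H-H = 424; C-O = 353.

Reaction A:
  Bonds broken (reactants):
    C-C: 2 × 338 = 676
    C-H: 8 × 419 = 3352
    Σ(broken) = 4028 kJ
  Bonds formed (products):
    C-C: 1 × 338 = 338
    C-H: 6 × 419 = 2514
    C=C: 1 × 599 = 599
    H-H: 1 × 424 = 424
    Σ(formed) = 3875 kJ
  ΔH_A = 4028 − 3875 = +153 kJ
Reaction B:
  Bonds broken (reactants):
    C-C: 1 × 338 = 338
    C-H: 3 × 419 = 1257
    C-O: 1 × 353 = 353
    C=O: 1 × 782 = 782
    O-H: 1 × 454 = 454
    O=O: 2 × 490 = 980
    Σ(broken) = 4164 kJ
  Bonds formed (products):
    C=O: 4 × 782 = 3128
    O-H: 4 × 454 = 1816
    Σ(formed) = 4944 kJ
  ΔH_B = 4164 − 4944 = −780 kJ
ΔH_A − ΔH_B = +933 kJ, so reaction B has the more negative ΔH; |ΔH_A − ΔH_B| = 933 kJ.

Reaction B, by 933 kJ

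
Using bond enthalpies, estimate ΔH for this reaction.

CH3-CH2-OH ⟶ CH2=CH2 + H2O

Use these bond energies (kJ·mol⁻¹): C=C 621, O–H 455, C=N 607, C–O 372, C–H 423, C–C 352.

ΔH ≈ +71 kJ

Bonds broken (reactants):
  C–C: 1 × 352 = 352
  C–H: 5 × 423 = 2115
  C–O: 1 × 372 = 372
  O–H: 1 × 455 = 455
  Σ(broken) = 3294 kJ
Bonds formed (products):
  C–H: 4 × 423 = 1692
  C=C: 1 × 621 = 621
  O–H: 2 × 455 = 910
  Σ(formed) = 3223 kJ
ΔH = Σ(broken) − Σ(formed) = 3294 − 3223 = +71 kJ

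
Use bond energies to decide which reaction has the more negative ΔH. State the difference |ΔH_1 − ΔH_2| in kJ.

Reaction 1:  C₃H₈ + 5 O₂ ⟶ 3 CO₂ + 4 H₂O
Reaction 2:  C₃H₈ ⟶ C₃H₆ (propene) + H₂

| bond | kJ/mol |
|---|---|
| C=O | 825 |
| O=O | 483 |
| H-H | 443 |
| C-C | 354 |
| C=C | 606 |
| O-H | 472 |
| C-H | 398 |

Reaction 1:
  Bonds broken (reactants):
    C-C: 2 × 354 = 708
    C-H: 8 × 398 = 3184
    O=O: 5 × 483 = 2415
    Σ(broken) = 6307 kJ
  Bonds formed (products):
    C=O: 6 × 825 = 4950
    O-H: 8 × 472 = 3776
    Σ(formed) = 8726 kJ
  ΔH_1 = 6307 − 8726 = −2419 kJ
Reaction 2:
  Bonds broken (reactants):
    C-C: 2 × 354 = 708
    C-H: 8 × 398 = 3184
    Σ(broken) = 3892 kJ
  Bonds formed (products):
    C-C: 1 × 354 = 354
    C-H: 6 × 398 = 2388
    C=C: 1 × 606 = 606
    H-H: 1 × 443 = 443
    Σ(formed) = 3791 kJ
  ΔH_2 = 3892 − 3791 = +101 kJ
ΔH_1 − ΔH_2 = −2520 kJ, so reaction 1 has the more negative ΔH; |ΔH_1 − ΔH_2| = 2520 kJ.

Reaction 1, by 2520 kJ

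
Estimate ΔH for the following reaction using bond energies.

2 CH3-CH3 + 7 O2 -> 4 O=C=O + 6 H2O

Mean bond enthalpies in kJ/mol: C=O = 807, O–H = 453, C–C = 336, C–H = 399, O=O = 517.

ΔH ≈ −2813 kJ

Bonds broken (reactants):
  C–C: 2 × 336 = 672
  C–H: 12 × 399 = 4788
  O=O: 7 × 517 = 3619
  Σ(broken) = 9079 kJ
Bonds formed (products):
  C=O: 8 × 807 = 6456
  O–H: 12 × 453 = 5436
  Σ(formed) = 11892 kJ
ΔH = Σ(broken) − Σ(formed) = 9079 − 11892 = −2813 kJ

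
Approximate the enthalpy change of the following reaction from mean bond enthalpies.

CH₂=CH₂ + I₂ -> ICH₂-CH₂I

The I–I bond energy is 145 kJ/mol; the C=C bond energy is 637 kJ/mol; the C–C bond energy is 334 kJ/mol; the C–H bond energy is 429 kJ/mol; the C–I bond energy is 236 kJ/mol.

Bonds broken (reactants):
  C–H: 4 × 429 = 1716
  C=C: 1 × 637 = 637
  I–I: 1 × 145 = 145
  Σ(broken) = 2498 kJ
Bonds formed (products):
  C–C: 1 × 334 = 334
  C–H: 4 × 429 = 1716
  C–I: 2 × 236 = 472
  Σ(formed) = 2522 kJ
ΔH = Σ(broken) − Σ(formed) = 2498 − 2522 = −24 kJ

ΔH ≈ −24 kJ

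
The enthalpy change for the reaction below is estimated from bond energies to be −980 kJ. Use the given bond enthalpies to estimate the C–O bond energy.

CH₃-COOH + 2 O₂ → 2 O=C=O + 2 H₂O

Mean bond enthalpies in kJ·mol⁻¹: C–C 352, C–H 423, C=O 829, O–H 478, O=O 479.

D(C–O) ≈ 362 kJ/mol

Let D be the C–O bond energy.
Σ(broken) = 1×352 + 3×423 + 1×D + 1×829 + 1×478 + 2×479 = 3886 + D
Σ(formed) = 4×829 + 4×478 = 5228
ΔH = Σ(broken) − Σ(formed) = (3886 + D) − (5228) = −1342 + D
Setting this equal to −980 kJ gives D = 362 kJ/mol.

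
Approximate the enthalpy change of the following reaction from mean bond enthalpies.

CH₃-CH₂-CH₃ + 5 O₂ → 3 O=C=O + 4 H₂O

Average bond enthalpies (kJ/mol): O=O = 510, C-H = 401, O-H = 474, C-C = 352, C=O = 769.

Bonds broken (reactants):
  C-C: 2 × 352 = 704
  C-H: 8 × 401 = 3208
  O=O: 5 × 510 = 2550
  Σ(broken) = 6462 kJ
Bonds formed (products):
  C=O: 6 × 769 = 4614
  O-H: 8 × 474 = 3792
  Σ(formed) = 8406 kJ
ΔH = Σ(broken) − Σ(formed) = 6462 − 8406 = −1944 kJ

ΔH ≈ −1944 kJ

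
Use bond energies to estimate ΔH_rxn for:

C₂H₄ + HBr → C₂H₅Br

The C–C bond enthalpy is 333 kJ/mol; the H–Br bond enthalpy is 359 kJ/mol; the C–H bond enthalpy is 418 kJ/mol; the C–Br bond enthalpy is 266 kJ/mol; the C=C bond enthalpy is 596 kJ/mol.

ΔH ≈ −62 kJ

Bonds broken (reactants):
  C–H: 4 × 418 = 1672
  C=C: 1 × 596 = 596
  H–Br: 1 × 359 = 359
  Σ(broken) = 2627 kJ
Bonds formed (products):
  C–Br: 1 × 266 = 266
  C–C: 1 × 333 = 333
  C–H: 5 × 418 = 2090
  Σ(formed) = 2689 kJ
ΔH = Σ(broken) − Σ(formed) = 2627 − 2689 = −62 kJ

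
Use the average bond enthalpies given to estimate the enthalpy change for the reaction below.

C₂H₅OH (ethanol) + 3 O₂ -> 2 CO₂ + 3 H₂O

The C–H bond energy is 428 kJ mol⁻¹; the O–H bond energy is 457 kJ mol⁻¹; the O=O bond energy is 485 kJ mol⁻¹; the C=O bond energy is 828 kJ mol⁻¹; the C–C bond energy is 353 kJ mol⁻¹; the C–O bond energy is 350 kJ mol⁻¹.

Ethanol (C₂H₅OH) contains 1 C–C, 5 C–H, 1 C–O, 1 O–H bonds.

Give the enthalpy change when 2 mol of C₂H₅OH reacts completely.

ΔH = −2598 kJ

Bonds broken (reactants):
  C–C: 1 × 353 = 353
  C–H: 5 × 428 = 2140
  C–O: 1 × 350 = 350
  O–H: 1 × 457 = 457
  O=O: 3 × 485 = 1455
  Σ(broken) = 4755 kJ
Bonds formed (products):
  C=O: 4 × 828 = 3312
  O–H: 6 × 457 = 2742
  Σ(formed) = 6054 kJ
ΔH = Σ(broken) − Σ(formed) = 4755 − 6054 = −1299 kJ
For 2× the reaction as written: 2 × (−1299) = −2598 kJ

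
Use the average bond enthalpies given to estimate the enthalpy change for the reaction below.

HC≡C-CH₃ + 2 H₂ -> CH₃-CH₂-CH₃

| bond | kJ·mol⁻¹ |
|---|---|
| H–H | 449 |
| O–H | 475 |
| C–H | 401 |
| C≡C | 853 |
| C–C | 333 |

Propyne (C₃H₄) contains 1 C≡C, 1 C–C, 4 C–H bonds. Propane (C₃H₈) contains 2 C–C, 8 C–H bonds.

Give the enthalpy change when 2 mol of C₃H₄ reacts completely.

ΔH = −372 kJ

Bonds broken (reactants):
  C≡C: 1 × 853 = 853
  C–C: 1 × 333 = 333
  C–H: 4 × 401 = 1604
  H–H: 2 × 449 = 898
  Σ(broken) = 3688 kJ
Bonds formed (products):
  C–C: 2 × 333 = 666
  C–H: 8 × 401 = 3208
  Σ(formed) = 3874 kJ
ΔH = Σ(broken) − Σ(formed) = 3688 − 3874 = −186 kJ
For 2× the reaction as written: 2 × (−186) = −372 kJ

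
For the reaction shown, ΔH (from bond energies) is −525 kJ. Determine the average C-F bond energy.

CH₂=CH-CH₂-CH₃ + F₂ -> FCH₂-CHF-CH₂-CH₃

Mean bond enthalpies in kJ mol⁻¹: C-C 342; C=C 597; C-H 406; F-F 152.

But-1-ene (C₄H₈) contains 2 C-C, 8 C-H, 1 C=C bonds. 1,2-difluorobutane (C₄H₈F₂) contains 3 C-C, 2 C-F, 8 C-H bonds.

Let D be the C-F bond energy.
Σ(broken) = 2×342 + 8×406 + 1×597 + 1×152 = 4681
Σ(formed) = 3×342 + 2×D + 8×406 = 4274 + 2D
ΔH = Σ(broken) − Σ(formed) = (4681) − (4274 + 2D) = +407 − 2D
Setting this equal to −525 kJ gives 2D = 932, so D = 466 kJ/mol.

D(C-F) ≈ 466 kJ/mol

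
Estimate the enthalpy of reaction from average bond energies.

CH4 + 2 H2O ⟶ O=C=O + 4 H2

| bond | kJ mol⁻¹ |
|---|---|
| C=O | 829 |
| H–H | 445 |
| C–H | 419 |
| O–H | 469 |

Bonds broken (reactants):
  C–H: 4 × 419 = 1676
  O–H: 4 × 469 = 1876
  Σ(broken) = 3552 kJ
Bonds formed (products):
  C=O: 2 × 829 = 1658
  H–H: 4 × 445 = 1780
  Σ(formed) = 3438 kJ
ΔH = Σ(broken) − Σ(formed) = 3552 − 3438 = +114 kJ

ΔH ≈ +114 kJ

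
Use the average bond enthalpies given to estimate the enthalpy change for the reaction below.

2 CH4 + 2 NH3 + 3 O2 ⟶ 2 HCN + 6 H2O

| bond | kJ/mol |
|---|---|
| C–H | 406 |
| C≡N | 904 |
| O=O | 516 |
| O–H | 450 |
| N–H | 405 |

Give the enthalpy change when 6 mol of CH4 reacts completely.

ΔH = −2382 kJ

Bonds broken (reactants):
  C–H: 8 × 406 = 3248
  N–H: 6 × 405 = 2430
  O=O: 3 × 516 = 1548
  Σ(broken) = 7226 kJ
Bonds formed (products):
  C≡N: 2 × 904 = 1808
  C–H: 2 × 406 = 812
  O–H: 12 × 450 = 5400
  Σ(formed) = 8020 kJ
ΔH = Σ(broken) − Σ(formed) = 7226 − 8020 = −794 kJ
For 3× the reaction as written: 3 × (−794) = −2382 kJ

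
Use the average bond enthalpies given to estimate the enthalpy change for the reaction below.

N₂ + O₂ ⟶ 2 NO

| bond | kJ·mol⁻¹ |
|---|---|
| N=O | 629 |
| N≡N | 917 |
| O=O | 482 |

Bonds broken (reactants):
  N≡N: 1 × 917 = 917
  O=O: 1 × 482 = 482
  Σ(broken) = 1399 kJ
Bonds formed (products):
  N=O: 2 × 629 = 1258
  Σ(formed) = 1258 kJ
ΔH = Σ(broken) − Σ(formed) = 1399 − 1258 = +141 kJ

ΔH ≈ +141 kJ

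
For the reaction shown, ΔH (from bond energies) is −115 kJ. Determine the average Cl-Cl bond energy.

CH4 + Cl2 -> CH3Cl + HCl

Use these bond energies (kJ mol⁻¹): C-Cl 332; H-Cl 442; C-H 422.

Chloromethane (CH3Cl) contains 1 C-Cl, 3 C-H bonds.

Let D be the Cl-Cl bond energy.
Σ(broken) = 4×422 + 1×D = 1688 + D
Σ(formed) = 1×332 + 3×422 + 1×442 = 2040
ΔH = Σ(broken) − Σ(formed) = (1688 + D) − (2040) = −352 + D
Setting this equal to −115 kJ gives D = 237 kJ/mol.

D(Cl-Cl) ≈ 237 kJ/mol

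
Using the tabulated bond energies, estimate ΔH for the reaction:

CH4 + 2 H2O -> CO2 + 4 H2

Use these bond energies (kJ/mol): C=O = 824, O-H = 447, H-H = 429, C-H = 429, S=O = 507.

Bonds broken (reactants):
  C-H: 4 × 429 = 1716
  O-H: 4 × 447 = 1788
  Σ(broken) = 3504 kJ
Bonds formed (products):
  C=O: 2 × 824 = 1648
  H-H: 4 × 429 = 1716
  Σ(formed) = 3364 kJ
ΔH = Σ(broken) − Σ(formed) = 3504 − 3364 = +140 kJ

ΔH ≈ +140 kJ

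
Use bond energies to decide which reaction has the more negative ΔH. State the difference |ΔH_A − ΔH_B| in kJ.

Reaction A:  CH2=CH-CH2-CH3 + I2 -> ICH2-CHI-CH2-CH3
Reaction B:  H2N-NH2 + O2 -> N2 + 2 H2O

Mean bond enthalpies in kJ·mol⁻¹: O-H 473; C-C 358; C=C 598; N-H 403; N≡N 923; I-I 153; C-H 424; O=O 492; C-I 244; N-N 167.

Reaction B, by 449 kJ

Reaction A:
  Bonds broken (reactants):
    C-C: 2 × 358 = 716
    C-H: 8 × 424 = 3392
    C=C: 1 × 598 = 598
    I-I: 1 × 153 = 153
    Σ(broken) = 4859 kJ
  Bonds formed (products):
    C-C: 3 × 358 = 1074
    C-H: 8 × 424 = 3392
    C-I: 2 × 244 = 488
    Σ(formed) = 4954 kJ
  ΔH_A = 4859 − 4954 = −95 kJ
Reaction B:
  Bonds broken (reactants):
    N-H: 4 × 403 = 1612
    N-N: 1 × 167 = 167
    O=O: 1 × 492 = 492
    Σ(broken) = 2271 kJ
  Bonds formed (products):
    N≡N: 1 × 923 = 923
    O-H: 4 × 473 = 1892
    Σ(formed) = 2815 kJ
  ΔH_B = 2271 − 2815 = −544 kJ
ΔH_A − ΔH_B = +449 kJ, so reaction B has the more negative ΔH; |ΔH_A − ΔH_B| = 449 kJ.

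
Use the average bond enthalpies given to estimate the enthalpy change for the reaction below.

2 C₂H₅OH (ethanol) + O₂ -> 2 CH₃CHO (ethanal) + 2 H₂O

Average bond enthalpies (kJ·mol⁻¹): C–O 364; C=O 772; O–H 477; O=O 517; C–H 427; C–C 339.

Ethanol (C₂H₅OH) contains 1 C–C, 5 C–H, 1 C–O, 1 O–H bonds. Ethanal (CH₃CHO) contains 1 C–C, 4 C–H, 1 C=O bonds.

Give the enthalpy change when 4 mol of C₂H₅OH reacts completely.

Bonds broken (reactants):
  C–C: 2 × 339 = 678
  C–H: 10 × 427 = 4270
  C–O: 2 × 364 = 728
  O–H: 2 × 477 = 954
  O=O: 1 × 517 = 517
  Σ(broken) = 7147 kJ
Bonds formed (products):
  C–C: 2 × 339 = 678
  C–H: 8 × 427 = 3416
  C=O: 2 × 772 = 1544
  O–H: 4 × 477 = 1908
  Σ(formed) = 7546 kJ
ΔH = Σ(broken) − Σ(formed) = 7147 − 7546 = −399 kJ
For 2× the reaction as written: 2 × (−399) = −798 kJ

ΔH = −798 kJ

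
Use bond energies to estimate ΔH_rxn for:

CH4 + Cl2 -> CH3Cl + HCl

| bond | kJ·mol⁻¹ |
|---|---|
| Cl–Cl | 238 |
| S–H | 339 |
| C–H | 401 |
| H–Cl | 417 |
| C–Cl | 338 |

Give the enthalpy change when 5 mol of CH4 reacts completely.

Bonds broken (reactants):
  C–H: 4 × 401 = 1604
  Cl–Cl: 1 × 238 = 238
  Σ(broken) = 1842 kJ
Bonds formed (products):
  C–Cl: 1 × 338 = 338
  C–H: 3 × 401 = 1203
  H–Cl: 1 × 417 = 417
  Σ(formed) = 1958 kJ
ΔH = Σ(broken) − Σ(formed) = 1842 − 1958 = −116 kJ
For 5× the reaction as written: 5 × (−116) = −580 kJ

ΔH = −580 kJ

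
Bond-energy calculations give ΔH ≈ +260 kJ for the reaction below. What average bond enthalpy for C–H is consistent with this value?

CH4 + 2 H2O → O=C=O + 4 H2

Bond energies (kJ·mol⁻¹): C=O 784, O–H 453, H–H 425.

D(C–H) ≈ 429 kJ/mol

Let D be the C–H bond energy.
Σ(broken) = 4×D + 4×453 = 1812 + 4D
Σ(formed) = 2×784 + 4×425 = 3268
ΔH = Σ(broken) − Σ(formed) = (1812 + 4D) − (3268) = −1456 + 4D
Setting this equal to +260 kJ gives 4D = 1716, so D = 429 kJ/mol.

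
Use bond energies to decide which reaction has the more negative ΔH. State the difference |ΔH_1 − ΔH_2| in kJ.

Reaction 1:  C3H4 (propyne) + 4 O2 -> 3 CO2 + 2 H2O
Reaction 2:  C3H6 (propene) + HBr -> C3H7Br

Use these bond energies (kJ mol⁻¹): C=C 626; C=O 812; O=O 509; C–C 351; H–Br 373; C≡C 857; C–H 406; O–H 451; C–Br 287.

Reaction 1, by 1763 kJ

Reaction 1:
  Bonds broken (reactants):
    C≡C: 1 × 857 = 857
    C–C: 1 × 351 = 351
    C–H: 4 × 406 = 1624
    O=O: 4 × 509 = 2036
    Σ(broken) = 4868 kJ
  Bonds formed (products):
    C=O: 6 × 812 = 4872
    O–H: 4 × 451 = 1804
    Σ(formed) = 6676 kJ
  ΔH_1 = 4868 − 6676 = −1808 kJ
Reaction 2:
  Bonds broken (reactants):
    C–C: 1 × 351 = 351
    C–H: 6 × 406 = 2436
    C=C: 1 × 626 = 626
    H–Br: 1 × 373 = 373
    Σ(broken) = 3786 kJ
  Bonds formed (products):
    C–Br: 1 × 287 = 287
    C–C: 2 × 351 = 702
    C–H: 7 × 406 = 2842
    Σ(formed) = 3831 kJ
  ΔH_2 = 3786 − 3831 = −45 kJ
ΔH_1 − ΔH_2 = −1763 kJ, so reaction 1 has the more negative ΔH; |ΔH_1 − ΔH_2| = 1763 kJ.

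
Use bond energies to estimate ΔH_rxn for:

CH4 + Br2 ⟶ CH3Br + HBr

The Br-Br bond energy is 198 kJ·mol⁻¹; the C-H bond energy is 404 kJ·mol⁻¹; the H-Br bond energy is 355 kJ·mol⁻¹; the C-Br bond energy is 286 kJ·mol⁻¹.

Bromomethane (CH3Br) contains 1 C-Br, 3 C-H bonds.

ΔH ≈ −39 kJ

Bonds broken (reactants):
  Br-Br: 1 × 198 = 198
  C-H: 4 × 404 = 1616
  Σ(broken) = 1814 kJ
Bonds formed (products):
  C-Br: 1 × 286 = 286
  C-H: 3 × 404 = 1212
  H-Br: 1 × 355 = 355
  Σ(formed) = 1853 kJ
ΔH = Σ(broken) − Σ(formed) = 1814 − 1853 = −39 kJ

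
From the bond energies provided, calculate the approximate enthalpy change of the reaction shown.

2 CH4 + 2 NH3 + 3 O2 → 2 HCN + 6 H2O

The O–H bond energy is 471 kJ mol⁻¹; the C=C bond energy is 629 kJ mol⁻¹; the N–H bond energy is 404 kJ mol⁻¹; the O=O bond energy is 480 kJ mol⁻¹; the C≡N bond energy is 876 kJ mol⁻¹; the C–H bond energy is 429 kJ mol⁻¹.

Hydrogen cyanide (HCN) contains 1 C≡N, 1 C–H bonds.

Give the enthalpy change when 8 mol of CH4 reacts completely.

ΔH = −3864 kJ

Bonds broken (reactants):
  C–H: 8 × 429 = 3432
  N–H: 6 × 404 = 2424
  O=O: 3 × 480 = 1440
  Σ(broken) = 7296 kJ
Bonds formed (products):
  C≡N: 2 × 876 = 1752
  C–H: 2 × 429 = 858
  O–H: 12 × 471 = 5652
  Σ(formed) = 8262 kJ
ΔH = Σ(broken) − Σ(formed) = 7296 − 8262 = −966 kJ
For 4× the reaction as written: 4 × (−966) = −3864 kJ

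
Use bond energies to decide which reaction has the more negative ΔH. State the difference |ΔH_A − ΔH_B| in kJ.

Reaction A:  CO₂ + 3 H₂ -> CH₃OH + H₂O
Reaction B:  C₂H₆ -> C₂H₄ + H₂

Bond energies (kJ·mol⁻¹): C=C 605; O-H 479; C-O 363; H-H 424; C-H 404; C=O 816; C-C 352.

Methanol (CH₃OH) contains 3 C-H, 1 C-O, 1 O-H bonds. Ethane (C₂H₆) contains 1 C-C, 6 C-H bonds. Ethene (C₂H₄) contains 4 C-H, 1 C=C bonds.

Reaction A, by 239 kJ

Reaction A:
  Bonds broken (reactants):
    C=O: 2 × 816 = 1632
    H-H: 3 × 424 = 1272
    Σ(broken) = 2904 kJ
  Bonds formed (products):
    C-H: 3 × 404 = 1212
    C-O: 1 × 363 = 363
    O-H: 3 × 479 = 1437
    Σ(formed) = 3012 kJ
  ΔH_A = 2904 − 3012 = −108 kJ
Reaction B:
  Bonds broken (reactants):
    C-C: 1 × 352 = 352
    C-H: 6 × 404 = 2424
    Σ(broken) = 2776 kJ
  Bonds formed (products):
    C-H: 4 × 404 = 1616
    C=C: 1 × 605 = 605
    H-H: 1 × 424 = 424
    Σ(formed) = 2645 kJ
  ΔH_B = 2776 − 2645 = +131 kJ
ΔH_A − ΔH_B = −239 kJ, so reaction A has the more negative ΔH; |ΔH_A − ΔH_B| = 239 kJ.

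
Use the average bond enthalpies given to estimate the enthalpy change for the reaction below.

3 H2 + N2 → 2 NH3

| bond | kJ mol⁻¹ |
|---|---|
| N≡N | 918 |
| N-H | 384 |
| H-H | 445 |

ΔH ≈ −51 kJ

Bonds broken (reactants):
  H-H: 3 × 445 = 1335
  N≡N: 1 × 918 = 918
  Σ(broken) = 2253 kJ
Bonds formed (products):
  N-H: 6 × 384 = 2304
  Σ(formed) = 2304 kJ
ΔH = Σ(broken) − Σ(formed) = 2253 − 2304 = −51 kJ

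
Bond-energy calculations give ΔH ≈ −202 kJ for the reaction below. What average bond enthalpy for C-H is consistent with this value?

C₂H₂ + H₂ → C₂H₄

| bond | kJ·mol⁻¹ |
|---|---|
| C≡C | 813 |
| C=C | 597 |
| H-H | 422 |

D(C-H) ≈ 420 kJ/mol

Let D be the C-H bond energy.
Σ(broken) = 1×813 + 2×D + 1×422 = 1235 + 2D
Σ(formed) = 4×D + 1×597 = 597 + 4D
ΔH = Σ(broken) − Σ(formed) = (1235 + 2D) − (597 + 4D) = +638 − 2D
Setting this equal to −202 kJ gives 2D = 840, so D = 420 kJ/mol.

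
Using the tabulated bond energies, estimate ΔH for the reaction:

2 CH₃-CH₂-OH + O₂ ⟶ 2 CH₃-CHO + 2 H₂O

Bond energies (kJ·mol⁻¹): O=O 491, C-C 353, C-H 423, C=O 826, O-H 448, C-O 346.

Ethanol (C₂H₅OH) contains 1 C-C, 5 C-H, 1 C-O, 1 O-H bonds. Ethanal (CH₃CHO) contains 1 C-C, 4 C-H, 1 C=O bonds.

ΔH ≈ −519 kJ

Bonds broken (reactants):
  C-C: 2 × 353 = 706
  C-H: 10 × 423 = 4230
  C-O: 2 × 346 = 692
  O-H: 2 × 448 = 896
  O=O: 1 × 491 = 491
  Σ(broken) = 7015 kJ
Bonds formed (products):
  C-C: 2 × 353 = 706
  C-H: 8 × 423 = 3384
  C=O: 2 × 826 = 1652
  O-H: 4 × 448 = 1792
  Σ(formed) = 7534 kJ
ΔH = Σ(broken) − Σ(formed) = 7015 − 7534 = −519 kJ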